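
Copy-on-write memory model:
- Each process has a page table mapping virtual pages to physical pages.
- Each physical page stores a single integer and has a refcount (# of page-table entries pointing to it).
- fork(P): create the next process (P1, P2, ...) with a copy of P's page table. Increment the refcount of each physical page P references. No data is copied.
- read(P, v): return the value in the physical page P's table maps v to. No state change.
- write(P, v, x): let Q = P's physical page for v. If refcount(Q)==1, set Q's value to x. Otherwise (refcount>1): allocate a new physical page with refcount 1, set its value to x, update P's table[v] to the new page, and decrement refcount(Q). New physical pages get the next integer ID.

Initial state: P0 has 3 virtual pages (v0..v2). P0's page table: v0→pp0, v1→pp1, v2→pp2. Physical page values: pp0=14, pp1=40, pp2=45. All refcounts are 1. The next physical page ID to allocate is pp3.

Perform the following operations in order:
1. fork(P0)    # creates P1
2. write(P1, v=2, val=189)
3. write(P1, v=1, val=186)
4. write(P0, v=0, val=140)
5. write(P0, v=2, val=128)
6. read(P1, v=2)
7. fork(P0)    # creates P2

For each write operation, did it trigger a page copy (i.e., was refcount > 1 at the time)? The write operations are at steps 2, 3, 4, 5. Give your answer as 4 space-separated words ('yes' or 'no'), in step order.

Op 1: fork(P0) -> P1. 3 ppages; refcounts: pp0:2 pp1:2 pp2:2
Op 2: write(P1, v2, 189). refcount(pp2)=2>1 -> COPY to pp3. 4 ppages; refcounts: pp0:2 pp1:2 pp2:1 pp3:1
Op 3: write(P1, v1, 186). refcount(pp1)=2>1 -> COPY to pp4. 5 ppages; refcounts: pp0:2 pp1:1 pp2:1 pp3:1 pp4:1
Op 4: write(P0, v0, 140). refcount(pp0)=2>1 -> COPY to pp5. 6 ppages; refcounts: pp0:1 pp1:1 pp2:1 pp3:1 pp4:1 pp5:1
Op 5: write(P0, v2, 128). refcount(pp2)=1 -> write in place. 6 ppages; refcounts: pp0:1 pp1:1 pp2:1 pp3:1 pp4:1 pp5:1
Op 6: read(P1, v2) -> 189. No state change.
Op 7: fork(P0) -> P2. 6 ppages; refcounts: pp0:1 pp1:2 pp2:2 pp3:1 pp4:1 pp5:2

yes yes yes no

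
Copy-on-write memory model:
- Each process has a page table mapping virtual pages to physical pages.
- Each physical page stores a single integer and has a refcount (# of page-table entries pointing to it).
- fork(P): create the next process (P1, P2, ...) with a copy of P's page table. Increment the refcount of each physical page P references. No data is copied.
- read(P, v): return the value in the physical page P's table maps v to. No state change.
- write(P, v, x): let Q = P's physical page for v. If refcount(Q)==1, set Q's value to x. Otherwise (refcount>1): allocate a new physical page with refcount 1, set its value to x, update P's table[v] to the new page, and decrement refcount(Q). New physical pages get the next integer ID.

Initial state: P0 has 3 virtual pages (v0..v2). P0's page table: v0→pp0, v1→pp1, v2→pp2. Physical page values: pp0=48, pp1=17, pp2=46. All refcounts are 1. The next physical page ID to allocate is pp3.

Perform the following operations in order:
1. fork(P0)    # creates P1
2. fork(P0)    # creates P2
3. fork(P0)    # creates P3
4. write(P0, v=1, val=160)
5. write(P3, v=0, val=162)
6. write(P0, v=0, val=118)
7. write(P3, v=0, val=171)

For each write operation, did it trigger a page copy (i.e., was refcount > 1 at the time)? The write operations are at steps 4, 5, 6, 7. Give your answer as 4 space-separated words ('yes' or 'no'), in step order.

Op 1: fork(P0) -> P1. 3 ppages; refcounts: pp0:2 pp1:2 pp2:2
Op 2: fork(P0) -> P2. 3 ppages; refcounts: pp0:3 pp1:3 pp2:3
Op 3: fork(P0) -> P3. 3 ppages; refcounts: pp0:4 pp1:4 pp2:4
Op 4: write(P0, v1, 160). refcount(pp1)=4>1 -> COPY to pp3. 4 ppages; refcounts: pp0:4 pp1:3 pp2:4 pp3:1
Op 5: write(P3, v0, 162). refcount(pp0)=4>1 -> COPY to pp4. 5 ppages; refcounts: pp0:3 pp1:3 pp2:4 pp3:1 pp4:1
Op 6: write(P0, v0, 118). refcount(pp0)=3>1 -> COPY to pp5. 6 ppages; refcounts: pp0:2 pp1:3 pp2:4 pp3:1 pp4:1 pp5:1
Op 7: write(P3, v0, 171). refcount(pp4)=1 -> write in place. 6 ppages; refcounts: pp0:2 pp1:3 pp2:4 pp3:1 pp4:1 pp5:1

yes yes yes no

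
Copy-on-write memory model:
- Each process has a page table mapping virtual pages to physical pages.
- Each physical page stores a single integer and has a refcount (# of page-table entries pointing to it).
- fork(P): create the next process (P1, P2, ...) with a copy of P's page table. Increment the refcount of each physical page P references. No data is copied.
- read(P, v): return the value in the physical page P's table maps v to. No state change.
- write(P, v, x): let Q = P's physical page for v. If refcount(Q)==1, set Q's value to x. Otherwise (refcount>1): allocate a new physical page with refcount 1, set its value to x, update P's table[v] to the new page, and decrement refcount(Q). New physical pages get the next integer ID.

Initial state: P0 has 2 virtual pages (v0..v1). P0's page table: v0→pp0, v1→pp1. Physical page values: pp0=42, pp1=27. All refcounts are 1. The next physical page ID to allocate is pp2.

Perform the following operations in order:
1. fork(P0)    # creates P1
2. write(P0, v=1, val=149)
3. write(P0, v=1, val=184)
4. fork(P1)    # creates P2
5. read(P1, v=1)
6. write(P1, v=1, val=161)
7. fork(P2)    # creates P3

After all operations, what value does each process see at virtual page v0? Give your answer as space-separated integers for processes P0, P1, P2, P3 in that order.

Answer: 42 42 42 42

Derivation:
Op 1: fork(P0) -> P1. 2 ppages; refcounts: pp0:2 pp1:2
Op 2: write(P0, v1, 149). refcount(pp1)=2>1 -> COPY to pp2. 3 ppages; refcounts: pp0:2 pp1:1 pp2:1
Op 3: write(P0, v1, 184). refcount(pp2)=1 -> write in place. 3 ppages; refcounts: pp0:2 pp1:1 pp2:1
Op 4: fork(P1) -> P2. 3 ppages; refcounts: pp0:3 pp1:2 pp2:1
Op 5: read(P1, v1) -> 27. No state change.
Op 6: write(P1, v1, 161). refcount(pp1)=2>1 -> COPY to pp3. 4 ppages; refcounts: pp0:3 pp1:1 pp2:1 pp3:1
Op 7: fork(P2) -> P3. 4 ppages; refcounts: pp0:4 pp1:2 pp2:1 pp3:1
P0: v0 -> pp0 = 42
P1: v0 -> pp0 = 42
P2: v0 -> pp0 = 42
P3: v0 -> pp0 = 42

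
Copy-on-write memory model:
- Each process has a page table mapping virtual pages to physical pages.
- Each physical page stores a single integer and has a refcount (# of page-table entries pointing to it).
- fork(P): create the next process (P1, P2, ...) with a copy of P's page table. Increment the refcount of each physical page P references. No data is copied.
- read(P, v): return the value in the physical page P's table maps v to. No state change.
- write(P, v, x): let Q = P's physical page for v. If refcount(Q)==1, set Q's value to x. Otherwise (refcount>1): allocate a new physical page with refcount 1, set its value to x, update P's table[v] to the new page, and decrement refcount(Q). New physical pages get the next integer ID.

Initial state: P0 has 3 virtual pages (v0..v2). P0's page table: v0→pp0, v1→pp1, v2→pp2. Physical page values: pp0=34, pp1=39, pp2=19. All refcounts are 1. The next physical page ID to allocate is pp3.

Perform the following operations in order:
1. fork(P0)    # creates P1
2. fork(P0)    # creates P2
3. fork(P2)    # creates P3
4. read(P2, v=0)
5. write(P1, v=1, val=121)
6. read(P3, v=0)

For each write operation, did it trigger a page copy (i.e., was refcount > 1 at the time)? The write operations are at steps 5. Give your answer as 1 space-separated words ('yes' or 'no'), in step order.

Op 1: fork(P0) -> P1. 3 ppages; refcounts: pp0:2 pp1:2 pp2:2
Op 2: fork(P0) -> P2. 3 ppages; refcounts: pp0:3 pp1:3 pp2:3
Op 3: fork(P2) -> P3. 3 ppages; refcounts: pp0:4 pp1:4 pp2:4
Op 4: read(P2, v0) -> 34. No state change.
Op 5: write(P1, v1, 121). refcount(pp1)=4>1 -> COPY to pp3. 4 ppages; refcounts: pp0:4 pp1:3 pp2:4 pp3:1
Op 6: read(P3, v0) -> 34. No state change.

yes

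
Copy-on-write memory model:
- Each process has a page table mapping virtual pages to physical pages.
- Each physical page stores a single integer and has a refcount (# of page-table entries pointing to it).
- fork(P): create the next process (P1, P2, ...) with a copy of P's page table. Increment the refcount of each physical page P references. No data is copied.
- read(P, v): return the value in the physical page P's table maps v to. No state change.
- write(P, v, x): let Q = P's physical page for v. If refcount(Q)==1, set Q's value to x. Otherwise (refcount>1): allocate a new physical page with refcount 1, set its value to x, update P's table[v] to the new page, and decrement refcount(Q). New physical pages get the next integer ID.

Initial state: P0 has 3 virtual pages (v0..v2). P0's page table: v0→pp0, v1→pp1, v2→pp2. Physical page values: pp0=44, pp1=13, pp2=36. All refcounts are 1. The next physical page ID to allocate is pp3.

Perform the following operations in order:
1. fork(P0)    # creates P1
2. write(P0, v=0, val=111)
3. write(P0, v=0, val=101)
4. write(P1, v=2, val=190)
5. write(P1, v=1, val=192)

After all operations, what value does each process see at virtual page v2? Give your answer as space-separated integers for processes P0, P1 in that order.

Op 1: fork(P0) -> P1. 3 ppages; refcounts: pp0:2 pp1:2 pp2:2
Op 2: write(P0, v0, 111). refcount(pp0)=2>1 -> COPY to pp3. 4 ppages; refcounts: pp0:1 pp1:2 pp2:2 pp3:1
Op 3: write(P0, v0, 101). refcount(pp3)=1 -> write in place. 4 ppages; refcounts: pp0:1 pp1:2 pp2:2 pp3:1
Op 4: write(P1, v2, 190). refcount(pp2)=2>1 -> COPY to pp4. 5 ppages; refcounts: pp0:1 pp1:2 pp2:1 pp3:1 pp4:1
Op 5: write(P1, v1, 192). refcount(pp1)=2>1 -> COPY to pp5. 6 ppages; refcounts: pp0:1 pp1:1 pp2:1 pp3:1 pp4:1 pp5:1
P0: v2 -> pp2 = 36
P1: v2 -> pp4 = 190

Answer: 36 190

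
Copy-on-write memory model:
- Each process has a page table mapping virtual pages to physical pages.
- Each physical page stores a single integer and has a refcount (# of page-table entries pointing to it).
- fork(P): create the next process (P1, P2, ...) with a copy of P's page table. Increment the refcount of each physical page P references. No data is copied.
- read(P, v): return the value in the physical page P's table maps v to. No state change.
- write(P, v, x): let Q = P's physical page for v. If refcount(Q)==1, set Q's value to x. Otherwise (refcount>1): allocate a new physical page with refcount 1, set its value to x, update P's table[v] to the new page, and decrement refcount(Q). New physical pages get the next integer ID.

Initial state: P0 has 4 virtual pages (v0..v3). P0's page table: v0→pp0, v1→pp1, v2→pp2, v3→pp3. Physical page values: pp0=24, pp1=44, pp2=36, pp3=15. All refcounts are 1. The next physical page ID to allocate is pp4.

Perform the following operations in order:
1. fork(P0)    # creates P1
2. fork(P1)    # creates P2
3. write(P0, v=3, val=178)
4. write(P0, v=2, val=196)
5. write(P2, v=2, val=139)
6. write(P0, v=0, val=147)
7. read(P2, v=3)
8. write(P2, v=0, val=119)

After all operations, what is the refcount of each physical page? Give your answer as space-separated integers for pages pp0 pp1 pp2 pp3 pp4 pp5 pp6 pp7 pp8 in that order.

Op 1: fork(P0) -> P1. 4 ppages; refcounts: pp0:2 pp1:2 pp2:2 pp3:2
Op 2: fork(P1) -> P2. 4 ppages; refcounts: pp0:3 pp1:3 pp2:3 pp3:3
Op 3: write(P0, v3, 178). refcount(pp3)=3>1 -> COPY to pp4. 5 ppages; refcounts: pp0:3 pp1:3 pp2:3 pp3:2 pp4:1
Op 4: write(P0, v2, 196). refcount(pp2)=3>1 -> COPY to pp5. 6 ppages; refcounts: pp0:3 pp1:3 pp2:2 pp3:2 pp4:1 pp5:1
Op 5: write(P2, v2, 139). refcount(pp2)=2>1 -> COPY to pp6. 7 ppages; refcounts: pp0:3 pp1:3 pp2:1 pp3:2 pp4:1 pp5:1 pp6:1
Op 6: write(P0, v0, 147). refcount(pp0)=3>1 -> COPY to pp7. 8 ppages; refcounts: pp0:2 pp1:3 pp2:1 pp3:2 pp4:1 pp5:1 pp6:1 pp7:1
Op 7: read(P2, v3) -> 15. No state change.
Op 8: write(P2, v0, 119). refcount(pp0)=2>1 -> COPY to pp8. 9 ppages; refcounts: pp0:1 pp1:3 pp2:1 pp3:2 pp4:1 pp5:1 pp6:1 pp7:1 pp8:1

Answer: 1 3 1 2 1 1 1 1 1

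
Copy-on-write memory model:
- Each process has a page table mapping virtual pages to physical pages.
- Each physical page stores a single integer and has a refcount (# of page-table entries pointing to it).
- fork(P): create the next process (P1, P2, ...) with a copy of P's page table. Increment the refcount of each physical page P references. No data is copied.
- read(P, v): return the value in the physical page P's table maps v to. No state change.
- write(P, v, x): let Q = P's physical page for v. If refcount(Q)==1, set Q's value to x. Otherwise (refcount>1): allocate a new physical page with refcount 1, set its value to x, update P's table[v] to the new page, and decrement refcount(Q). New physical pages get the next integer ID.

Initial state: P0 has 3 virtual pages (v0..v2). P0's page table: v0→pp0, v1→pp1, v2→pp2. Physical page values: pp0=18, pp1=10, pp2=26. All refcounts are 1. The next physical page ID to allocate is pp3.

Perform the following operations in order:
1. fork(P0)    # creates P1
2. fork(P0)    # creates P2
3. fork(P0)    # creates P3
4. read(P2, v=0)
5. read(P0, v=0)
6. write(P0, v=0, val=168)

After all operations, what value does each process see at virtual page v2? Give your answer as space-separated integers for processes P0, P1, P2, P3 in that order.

Answer: 26 26 26 26

Derivation:
Op 1: fork(P0) -> P1. 3 ppages; refcounts: pp0:2 pp1:2 pp2:2
Op 2: fork(P0) -> P2. 3 ppages; refcounts: pp0:3 pp1:3 pp2:3
Op 3: fork(P0) -> P3. 3 ppages; refcounts: pp0:4 pp1:4 pp2:4
Op 4: read(P2, v0) -> 18. No state change.
Op 5: read(P0, v0) -> 18. No state change.
Op 6: write(P0, v0, 168). refcount(pp0)=4>1 -> COPY to pp3. 4 ppages; refcounts: pp0:3 pp1:4 pp2:4 pp3:1
P0: v2 -> pp2 = 26
P1: v2 -> pp2 = 26
P2: v2 -> pp2 = 26
P3: v2 -> pp2 = 26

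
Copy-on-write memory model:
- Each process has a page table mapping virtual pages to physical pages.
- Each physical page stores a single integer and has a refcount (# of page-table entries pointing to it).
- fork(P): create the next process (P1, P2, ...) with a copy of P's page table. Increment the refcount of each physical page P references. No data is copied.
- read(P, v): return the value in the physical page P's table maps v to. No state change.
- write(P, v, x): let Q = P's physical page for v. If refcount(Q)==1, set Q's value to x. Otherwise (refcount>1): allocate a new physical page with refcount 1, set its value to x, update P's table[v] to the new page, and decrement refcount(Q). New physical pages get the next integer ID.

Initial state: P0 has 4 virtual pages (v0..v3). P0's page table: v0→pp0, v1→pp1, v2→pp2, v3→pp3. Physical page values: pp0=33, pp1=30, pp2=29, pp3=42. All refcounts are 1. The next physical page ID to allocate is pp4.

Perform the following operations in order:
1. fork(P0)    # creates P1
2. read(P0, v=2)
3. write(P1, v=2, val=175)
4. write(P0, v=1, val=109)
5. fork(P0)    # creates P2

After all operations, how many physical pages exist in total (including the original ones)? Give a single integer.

Op 1: fork(P0) -> P1. 4 ppages; refcounts: pp0:2 pp1:2 pp2:2 pp3:2
Op 2: read(P0, v2) -> 29. No state change.
Op 3: write(P1, v2, 175). refcount(pp2)=2>1 -> COPY to pp4. 5 ppages; refcounts: pp0:2 pp1:2 pp2:1 pp3:2 pp4:1
Op 4: write(P0, v1, 109). refcount(pp1)=2>1 -> COPY to pp5. 6 ppages; refcounts: pp0:2 pp1:1 pp2:1 pp3:2 pp4:1 pp5:1
Op 5: fork(P0) -> P2. 6 ppages; refcounts: pp0:3 pp1:1 pp2:2 pp3:3 pp4:1 pp5:2

Answer: 6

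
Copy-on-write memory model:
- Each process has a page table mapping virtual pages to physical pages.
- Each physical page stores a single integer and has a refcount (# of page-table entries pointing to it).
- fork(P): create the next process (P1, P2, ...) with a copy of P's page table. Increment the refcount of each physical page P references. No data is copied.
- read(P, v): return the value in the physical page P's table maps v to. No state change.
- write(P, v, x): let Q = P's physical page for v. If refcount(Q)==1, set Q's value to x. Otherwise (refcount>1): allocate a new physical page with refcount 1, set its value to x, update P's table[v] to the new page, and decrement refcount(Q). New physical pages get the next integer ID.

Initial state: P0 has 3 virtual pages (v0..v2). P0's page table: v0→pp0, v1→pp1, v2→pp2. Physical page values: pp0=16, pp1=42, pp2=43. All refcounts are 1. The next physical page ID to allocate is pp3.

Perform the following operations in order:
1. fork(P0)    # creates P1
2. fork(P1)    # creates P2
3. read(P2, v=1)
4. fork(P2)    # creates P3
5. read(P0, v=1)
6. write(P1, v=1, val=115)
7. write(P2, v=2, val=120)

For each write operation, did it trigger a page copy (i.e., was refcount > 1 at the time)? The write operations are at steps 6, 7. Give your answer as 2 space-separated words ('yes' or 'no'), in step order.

Op 1: fork(P0) -> P1. 3 ppages; refcounts: pp0:2 pp1:2 pp2:2
Op 2: fork(P1) -> P2. 3 ppages; refcounts: pp0:3 pp1:3 pp2:3
Op 3: read(P2, v1) -> 42. No state change.
Op 4: fork(P2) -> P3. 3 ppages; refcounts: pp0:4 pp1:4 pp2:4
Op 5: read(P0, v1) -> 42. No state change.
Op 6: write(P1, v1, 115). refcount(pp1)=4>1 -> COPY to pp3. 4 ppages; refcounts: pp0:4 pp1:3 pp2:4 pp3:1
Op 7: write(P2, v2, 120). refcount(pp2)=4>1 -> COPY to pp4. 5 ppages; refcounts: pp0:4 pp1:3 pp2:3 pp3:1 pp4:1

yes yes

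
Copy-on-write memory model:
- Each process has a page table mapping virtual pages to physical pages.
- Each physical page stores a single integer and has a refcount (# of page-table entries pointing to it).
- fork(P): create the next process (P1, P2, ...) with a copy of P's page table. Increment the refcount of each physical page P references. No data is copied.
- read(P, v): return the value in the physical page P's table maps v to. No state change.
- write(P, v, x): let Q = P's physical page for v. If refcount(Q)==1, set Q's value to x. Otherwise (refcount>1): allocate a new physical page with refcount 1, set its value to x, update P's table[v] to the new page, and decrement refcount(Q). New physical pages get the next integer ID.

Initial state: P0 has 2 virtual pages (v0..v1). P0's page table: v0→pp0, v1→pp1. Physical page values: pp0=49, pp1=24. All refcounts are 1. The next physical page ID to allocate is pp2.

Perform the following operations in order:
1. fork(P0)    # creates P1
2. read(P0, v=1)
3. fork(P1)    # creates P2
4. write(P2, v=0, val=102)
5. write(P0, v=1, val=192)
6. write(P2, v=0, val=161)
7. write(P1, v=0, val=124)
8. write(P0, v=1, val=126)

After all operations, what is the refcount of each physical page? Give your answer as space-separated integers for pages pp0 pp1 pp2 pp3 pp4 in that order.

Op 1: fork(P0) -> P1. 2 ppages; refcounts: pp0:2 pp1:2
Op 2: read(P0, v1) -> 24. No state change.
Op 3: fork(P1) -> P2. 2 ppages; refcounts: pp0:3 pp1:3
Op 4: write(P2, v0, 102). refcount(pp0)=3>1 -> COPY to pp2. 3 ppages; refcounts: pp0:2 pp1:3 pp2:1
Op 5: write(P0, v1, 192). refcount(pp1)=3>1 -> COPY to pp3. 4 ppages; refcounts: pp0:2 pp1:2 pp2:1 pp3:1
Op 6: write(P2, v0, 161). refcount(pp2)=1 -> write in place. 4 ppages; refcounts: pp0:2 pp1:2 pp2:1 pp3:1
Op 7: write(P1, v0, 124). refcount(pp0)=2>1 -> COPY to pp4. 5 ppages; refcounts: pp0:1 pp1:2 pp2:1 pp3:1 pp4:1
Op 8: write(P0, v1, 126). refcount(pp3)=1 -> write in place. 5 ppages; refcounts: pp0:1 pp1:2 pp2:1 pp3:1 pp4:1

Answer: 1 2 1 1 1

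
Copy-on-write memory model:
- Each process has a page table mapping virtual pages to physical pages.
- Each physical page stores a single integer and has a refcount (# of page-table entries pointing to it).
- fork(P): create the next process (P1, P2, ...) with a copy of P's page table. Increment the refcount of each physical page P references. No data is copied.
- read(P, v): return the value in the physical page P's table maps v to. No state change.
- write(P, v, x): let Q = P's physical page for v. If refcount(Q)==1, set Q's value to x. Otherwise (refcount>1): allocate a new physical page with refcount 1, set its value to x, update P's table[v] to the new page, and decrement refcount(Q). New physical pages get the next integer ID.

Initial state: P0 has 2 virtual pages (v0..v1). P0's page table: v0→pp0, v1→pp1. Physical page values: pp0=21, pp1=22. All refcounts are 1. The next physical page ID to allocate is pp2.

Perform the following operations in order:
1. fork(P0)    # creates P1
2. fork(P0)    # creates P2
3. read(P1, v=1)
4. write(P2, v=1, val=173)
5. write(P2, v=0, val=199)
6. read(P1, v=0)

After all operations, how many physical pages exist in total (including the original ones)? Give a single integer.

Op 1: fork(P0) -> P1. 2 ppages; refcounts: pp0:2 pp1:2
Op 2: fork(P0) -> P2. 2 ppages; refcounts: pp0:3 pp1:3
Op 3: read(P1, v1) -> 22. No state change.
Op 4: write(P2, v1, 173). refcount(pp1)=3>1 -> COPY to pp2. 3 ppages; refcounts: pp0:3 pp1:2 pp2:1
Op 5: write(P2, v0, 199). refcount(pp0)=3>1 -> COPY to pp3. 4 ppages; refcounts: pp0:2 pp1:2 pp2:1 pp3:1
Op 6: read(P1, v0) -> 21. No state change.

Answer: 4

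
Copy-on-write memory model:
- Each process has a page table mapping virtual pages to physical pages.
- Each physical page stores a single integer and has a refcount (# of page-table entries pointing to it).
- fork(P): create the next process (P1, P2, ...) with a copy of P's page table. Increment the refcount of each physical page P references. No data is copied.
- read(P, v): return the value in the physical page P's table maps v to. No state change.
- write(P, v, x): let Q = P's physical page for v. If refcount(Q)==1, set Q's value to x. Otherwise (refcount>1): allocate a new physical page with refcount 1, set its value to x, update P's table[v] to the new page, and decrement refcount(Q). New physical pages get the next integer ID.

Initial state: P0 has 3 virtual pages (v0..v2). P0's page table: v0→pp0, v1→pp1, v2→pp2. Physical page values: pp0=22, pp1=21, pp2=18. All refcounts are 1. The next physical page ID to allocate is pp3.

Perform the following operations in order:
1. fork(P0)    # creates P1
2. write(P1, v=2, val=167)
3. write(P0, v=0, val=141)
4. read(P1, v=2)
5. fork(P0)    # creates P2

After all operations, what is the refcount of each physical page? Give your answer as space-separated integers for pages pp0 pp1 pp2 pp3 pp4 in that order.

Op 1: fork(P0) -> P1. 3 ppages; refcounts: pp0:2 pp1:2 pp2:2
Op 2: write(P1, v2, 167). refcount(pp2)=2>1 -> COPY to pp3. 4 ppages; refcounts: pp0:2 pp1:2 pp2:1 pp3:1
Op 3: write(P0, v0, 141). refcount(pp0)=2>1 -> COPY to pp4. 5 ppages; refcounts: pp0:1 pp1:2 pp2:1 pp3:1 pp4:1
Op 4: read(P1, v2) -> 167. No state change.
Op 5: fork(P0) -> P2. 5 ppages; refcounts: pp0:1 pp1:3 pp2:2 pp3:1 pp4:2

Answer: 1 3 2 1 2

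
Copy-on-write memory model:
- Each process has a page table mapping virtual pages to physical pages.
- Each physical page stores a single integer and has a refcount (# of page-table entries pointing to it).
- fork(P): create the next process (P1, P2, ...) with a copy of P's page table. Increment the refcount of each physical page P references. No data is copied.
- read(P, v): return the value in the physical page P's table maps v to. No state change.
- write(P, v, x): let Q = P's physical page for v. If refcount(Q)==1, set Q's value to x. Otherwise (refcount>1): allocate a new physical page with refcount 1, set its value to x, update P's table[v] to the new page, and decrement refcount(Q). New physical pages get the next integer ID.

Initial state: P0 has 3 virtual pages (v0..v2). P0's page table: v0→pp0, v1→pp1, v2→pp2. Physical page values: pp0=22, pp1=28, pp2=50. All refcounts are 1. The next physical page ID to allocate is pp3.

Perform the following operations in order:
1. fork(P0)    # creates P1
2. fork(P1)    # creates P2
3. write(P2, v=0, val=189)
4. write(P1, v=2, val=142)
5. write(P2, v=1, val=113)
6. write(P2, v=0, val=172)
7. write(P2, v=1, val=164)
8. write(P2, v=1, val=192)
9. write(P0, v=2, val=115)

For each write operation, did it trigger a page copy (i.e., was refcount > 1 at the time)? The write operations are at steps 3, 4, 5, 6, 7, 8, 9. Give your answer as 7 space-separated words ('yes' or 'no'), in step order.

Op 1: fork(P0) -> P1. 3 ppages; refcounts: pp0:2 pp1:2 pp2:2
Op 2: fork(P1) -> P2. 3 ppages; refcounts: pp0:3 pp1:3 pp2:3
Op 3: write(P2, v0, 189). refcount(pp0)=3>1 -> COPY to pp3. 4 ppages; refcounts: pp0:2 pp1:3 pp2:3 pp3:1
Op 4: write(P1, v2, 142). refcount(pp2)=3>1 -> COPY to pp4. 5 ppages; refcounts: pp0:2 pp1:3 pp2:2 pp3:1 pp4:1
Op 5: write(P2, v1, 113). refcount(pp1)=3>1 -> COPY to pp5. 6 ppages; refcounts: pp0:2 pp1:2 pp2:2 pp3:1 pp4:1 pp5:1
Op 6: write(P2, v0, 172). refcount(pp3)=1 -> write in place. 6 ppages; refcounts: pp0:2 pp1:2 pp2:2 pp3:1 pp4:1 pp5:1
Op 7: write(P2, v1, 164). refcount(pp5)=1 -> write in place. 6 ppages; refcounts: pp0:2 pp1:2 pp2:2 pp3:1 pp4:1 pp5:1
Op 8: write(P2, v1, 192). refcount(pp5)=1 -> write in place. 6 ppages; refcounts: pp0:2 pp1:2 pp2:2 pp3:1 pp4:1 pp5:1
Op 9: write(P0, v2, 115). refcount(pp2)=2>1 -> COPY to pp6. 7 ppages; refcounts: pp0:2 pp1:2 pp2:1 pp3:1 pp4:1 pp5:1 pp6:1

yes yes yes no no no yes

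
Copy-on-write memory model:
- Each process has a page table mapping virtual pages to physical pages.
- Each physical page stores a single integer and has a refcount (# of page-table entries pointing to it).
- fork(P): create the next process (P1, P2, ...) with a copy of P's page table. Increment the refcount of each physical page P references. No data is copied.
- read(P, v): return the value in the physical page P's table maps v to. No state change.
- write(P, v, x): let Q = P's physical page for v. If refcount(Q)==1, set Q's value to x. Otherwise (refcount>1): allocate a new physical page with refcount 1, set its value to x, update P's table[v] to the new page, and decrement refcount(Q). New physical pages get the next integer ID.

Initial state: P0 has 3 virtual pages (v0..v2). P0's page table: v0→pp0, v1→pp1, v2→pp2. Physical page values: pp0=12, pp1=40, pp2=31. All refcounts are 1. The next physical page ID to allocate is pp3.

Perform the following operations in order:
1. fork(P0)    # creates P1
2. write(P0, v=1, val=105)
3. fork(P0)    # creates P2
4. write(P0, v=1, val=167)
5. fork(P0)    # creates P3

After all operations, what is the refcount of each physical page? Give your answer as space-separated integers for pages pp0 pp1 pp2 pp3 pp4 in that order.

Answer: 4 1 4 1 2

Derivation:
Op 1: fork(P0) -> P1. 3 ppages; refcounts: pp0:2 pp1:2 pp2:2
Op 2: write(P0, v1, 105). refcount(pp1)=2>1 -> COPY to pp3. 4 ppages; refcounts: pp0:2 pp1:1 pp2:2 pp3:1
Op 3: fork(P0) -> P2. 4 ppages; refcounts: pp0:3 pp1:1 pp2:3 pp3:2
Op 4: write(P0, v1, 167). refcount(pp3)=2>1 -> COPY to pp4. 5 ppages; refcounts: pp0:3 pp1:1 pp2:3 pp3:1 pp4:1
Op 5: fork(P0) -> P3. 5 ppages; refcounts: pp0:4 pp1:1 pp2:4 pp3:1 pp4:2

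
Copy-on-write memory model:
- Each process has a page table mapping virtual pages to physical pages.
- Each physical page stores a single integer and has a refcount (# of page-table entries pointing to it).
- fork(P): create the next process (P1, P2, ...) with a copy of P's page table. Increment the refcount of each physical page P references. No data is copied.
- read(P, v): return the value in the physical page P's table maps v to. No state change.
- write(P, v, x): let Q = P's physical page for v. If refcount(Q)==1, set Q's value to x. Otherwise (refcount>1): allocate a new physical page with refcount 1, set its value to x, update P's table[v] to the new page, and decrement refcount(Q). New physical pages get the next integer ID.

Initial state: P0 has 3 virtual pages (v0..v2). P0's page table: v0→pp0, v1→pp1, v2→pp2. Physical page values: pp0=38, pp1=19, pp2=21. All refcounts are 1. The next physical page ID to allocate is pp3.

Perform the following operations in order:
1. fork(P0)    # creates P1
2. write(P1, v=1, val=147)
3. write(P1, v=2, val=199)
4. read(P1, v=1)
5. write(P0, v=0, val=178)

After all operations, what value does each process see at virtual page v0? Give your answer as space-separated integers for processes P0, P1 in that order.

Answer: 178 38

Derivation:
Op 1: fork(P0) -> P1. 3 ppages; refcounts: pp0:2 pp1:2 pp2:2
Op 2: write(P1, v1, 147). refcount(pp1)=2>1 -> COPY to pp3. 4 ppages; refcounts: pp0:2 pp1:1 pp2:2 pp3:1
Op 3: write(P1, v2, 199). refcount(pp2)=2>1 -> COPY to pp4. 5 ppages; refcounts: pp0:2 pp1:1 pp2:1 pp3:1 pp4:1
Op 4: read(P1, v1) -> 147. No state change.
Op 5: write(P0, v0, 178). refcount(pp0)=2>1 -> COPY to pp5. 6 ppages; refcounts: pp0:1 pp1:1 pp2:1 pp3:1 pp4:1 pp5:1
P0: v0 -> pp5 = 178
P1: v0 -> pp0 = 38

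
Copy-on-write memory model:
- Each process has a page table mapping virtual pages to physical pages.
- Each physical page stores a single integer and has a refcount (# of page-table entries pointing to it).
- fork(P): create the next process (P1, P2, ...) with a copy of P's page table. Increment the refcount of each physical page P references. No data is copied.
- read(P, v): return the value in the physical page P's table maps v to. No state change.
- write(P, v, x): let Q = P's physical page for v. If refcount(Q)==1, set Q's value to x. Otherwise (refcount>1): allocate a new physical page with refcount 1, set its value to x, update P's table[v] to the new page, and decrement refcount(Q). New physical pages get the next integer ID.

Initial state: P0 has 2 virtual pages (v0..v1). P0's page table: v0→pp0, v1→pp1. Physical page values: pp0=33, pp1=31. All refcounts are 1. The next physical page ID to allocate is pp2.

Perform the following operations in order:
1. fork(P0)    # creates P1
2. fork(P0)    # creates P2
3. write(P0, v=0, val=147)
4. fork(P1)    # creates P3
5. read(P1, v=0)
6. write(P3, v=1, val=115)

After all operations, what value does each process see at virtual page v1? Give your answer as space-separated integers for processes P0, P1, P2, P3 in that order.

Answer: 31 31 31 115

Derivation:
Op 1: fork(P0) -> P1. 2 ppages; refcounts: pp0:2 pp1:2
Op 2: fork(P0) -> P2. 2 ppages; refcounts: pp0:3 pp1:3
Op 3: write(P0, v0, 147). refcount(pp0)=3>1 -> COPY to pp2. 3 ppages; refcounts: pp0:2 pp1:3 pp2:1
Op 4: fork(P1) -> P3. 3 ppages; refcounts: pp0:3 pp1:4 pp2:1
Op 5: read(P1, v0) -> 33. No state change.
Op 6: write(P3, v1, 115). refcount(pp1)=4>1 -> COPY to pp3. 4 ppages; refcounts: pp0:3 pp1:3 pp2:1 pp3:1
P0: v1 -> pp1 = 31
P1: v1 -> pp1 = 31
P2: v1 -> pp1 = 31
P3: v1 -> pp3 = 115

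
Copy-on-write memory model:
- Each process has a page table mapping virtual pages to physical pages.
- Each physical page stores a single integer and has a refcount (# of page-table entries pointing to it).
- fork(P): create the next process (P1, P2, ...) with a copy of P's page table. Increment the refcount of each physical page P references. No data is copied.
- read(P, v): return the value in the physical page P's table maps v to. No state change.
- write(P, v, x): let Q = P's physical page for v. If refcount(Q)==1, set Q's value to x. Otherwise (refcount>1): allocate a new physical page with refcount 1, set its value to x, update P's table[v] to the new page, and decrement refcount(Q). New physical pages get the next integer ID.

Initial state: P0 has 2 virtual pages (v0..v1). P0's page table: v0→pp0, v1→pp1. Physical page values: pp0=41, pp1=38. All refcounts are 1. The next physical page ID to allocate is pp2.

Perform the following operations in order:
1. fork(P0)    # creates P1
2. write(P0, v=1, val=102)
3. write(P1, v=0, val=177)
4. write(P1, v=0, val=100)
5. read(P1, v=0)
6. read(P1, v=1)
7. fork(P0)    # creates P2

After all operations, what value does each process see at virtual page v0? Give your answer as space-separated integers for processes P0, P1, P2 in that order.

Op 1: fork(P0) -> P1. 2 ppages; refcounts: pp0:2 pp1:2
Op 2: write(P0, v1, 102). refcount(pp1)=2>1 -> COPY to pp2. 3 ppages; refcounts: pp0:2 pp1:1 pp2:1
Op 3: write(P1, v0, 177). refcount(pp0)=2>1 -> COPY to pp3. 4 ppages; refcounts: pp0:1 pp1:1 pp2:1 pp3:1
Op 4: write(P1, v0, 100). refcount(pp3)=1 -> write in place. 4 ppages; refcounts: pp0:1 pp1:1 pp2:1 pp3:1
Op 5: read(P1, v0) -> 100. No state change.
Op 6: read(P1, v1) -> 38. No state change.
Op 7: fork(P0) -> P2. 4 ppages; refcounts: pp0:2 pp1:1 pp2:2 pp3:1
P0: v0 -> pp0 = 41
P1: v0 -> pp3 = 100
P2: v0 -> pp0 = 41

Answer: 41 100 41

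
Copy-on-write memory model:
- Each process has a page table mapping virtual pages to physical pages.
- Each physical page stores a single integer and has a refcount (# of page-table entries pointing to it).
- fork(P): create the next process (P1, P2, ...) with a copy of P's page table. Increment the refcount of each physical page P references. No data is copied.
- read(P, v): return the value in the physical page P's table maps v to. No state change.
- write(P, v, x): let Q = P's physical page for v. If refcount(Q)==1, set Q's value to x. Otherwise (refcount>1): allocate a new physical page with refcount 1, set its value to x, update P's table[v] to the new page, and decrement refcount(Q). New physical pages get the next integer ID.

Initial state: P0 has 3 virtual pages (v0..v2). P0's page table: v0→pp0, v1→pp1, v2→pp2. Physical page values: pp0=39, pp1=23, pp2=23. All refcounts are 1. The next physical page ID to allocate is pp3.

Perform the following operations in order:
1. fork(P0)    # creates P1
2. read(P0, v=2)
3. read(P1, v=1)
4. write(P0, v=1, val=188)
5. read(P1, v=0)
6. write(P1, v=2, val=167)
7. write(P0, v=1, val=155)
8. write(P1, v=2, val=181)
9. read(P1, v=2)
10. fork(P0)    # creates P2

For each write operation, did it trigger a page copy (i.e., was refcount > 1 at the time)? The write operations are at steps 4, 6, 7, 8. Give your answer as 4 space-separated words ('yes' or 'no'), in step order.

Op 1: fork(P0) -> P1. 3 ppages; refcounts: pp0:2 pp1:2 pp2:2
Op 2: read(P0, v2) -> 23. No state change.
Op 3: read(P1, v1) -> 23. No state change.
Op 4: write(P0, v1, 188). refcount(pp1)=2>1 -> COPY to pp3. 4 ppages; refcounts: pp0:2 pp1:1 pp2:2 pp3:1
Op 5: read(P1, v0) -> 39. No state change.
Op 6: write(P1, v2, 167). refcount(pp2)=2>1 -> COPY to pp4. 5 ppages; refcounts: pp0:2 pp1:1 pp2:1 pp3:1 pp4:1
Op 7: write(P0, v1, 155). refcount(pp3)=1 -> write in place. 5 ppages; refcounts: pp0:2 pp1:1 pp2:1 pp3:1 pp4:1
Op 8: write(P1, v2, 181). refcount(pp4)=1 -> write in place. 5 ppages; refcounts: pp0:2 pp1:1 pp2:1 pp3:1 pp4:1
Op 9: read(P1, v2) -> 181. No state change.
Op 10: fork(P0) -> P2. 5 ppages; refcounts: pp0:3 pp1:1 pp2:2 pp3:2 pp4:1

yes yes no no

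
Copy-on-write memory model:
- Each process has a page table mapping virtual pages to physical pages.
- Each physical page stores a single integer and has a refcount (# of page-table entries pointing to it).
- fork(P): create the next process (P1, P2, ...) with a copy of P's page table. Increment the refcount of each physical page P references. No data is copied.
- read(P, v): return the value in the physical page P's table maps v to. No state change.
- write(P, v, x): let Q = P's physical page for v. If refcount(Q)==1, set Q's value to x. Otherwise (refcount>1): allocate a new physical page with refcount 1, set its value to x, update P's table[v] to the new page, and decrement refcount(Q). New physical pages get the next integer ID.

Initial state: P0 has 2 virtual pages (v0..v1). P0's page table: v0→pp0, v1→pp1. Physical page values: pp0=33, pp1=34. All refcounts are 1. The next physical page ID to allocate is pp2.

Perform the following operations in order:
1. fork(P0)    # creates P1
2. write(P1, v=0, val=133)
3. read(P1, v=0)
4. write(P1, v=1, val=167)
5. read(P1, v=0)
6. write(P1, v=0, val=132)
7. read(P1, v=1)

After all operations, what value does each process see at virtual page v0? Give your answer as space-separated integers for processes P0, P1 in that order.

Op 1: fork(P0) -> P1. 2 ppages; refcounts: pp0:2 pp1:2
Op 2: write(P1, v0, 133). refcount(pp0)=2>1 -> COPY to pp2. 3 ppages; refcounts: pp0:1 pp1:2 pp2:1
Op 3: read(P1, v0) -> 133. No state change.
Op 4: write(P1, v1, 167). refcount(pp1)=2>1 -> COPY to pp3. 4 ppages; refcounts: pp0:1 pp1:1 pp2:1 pp3:1
Op 5: read(P1, v0) -> 133. No state change.
Op 6: write(P1, v0, 132). refcount(pp2)=1 -> write in place. 4 ppages; refcounts: pp0:1 pp1:1 pp2:1 pp3:1
Op 7: read(P1, v1) -> 167. No state change.
P0: v0 -> pp0 = 33
P1: v0 -> pp2 = 132

Answer: 33 132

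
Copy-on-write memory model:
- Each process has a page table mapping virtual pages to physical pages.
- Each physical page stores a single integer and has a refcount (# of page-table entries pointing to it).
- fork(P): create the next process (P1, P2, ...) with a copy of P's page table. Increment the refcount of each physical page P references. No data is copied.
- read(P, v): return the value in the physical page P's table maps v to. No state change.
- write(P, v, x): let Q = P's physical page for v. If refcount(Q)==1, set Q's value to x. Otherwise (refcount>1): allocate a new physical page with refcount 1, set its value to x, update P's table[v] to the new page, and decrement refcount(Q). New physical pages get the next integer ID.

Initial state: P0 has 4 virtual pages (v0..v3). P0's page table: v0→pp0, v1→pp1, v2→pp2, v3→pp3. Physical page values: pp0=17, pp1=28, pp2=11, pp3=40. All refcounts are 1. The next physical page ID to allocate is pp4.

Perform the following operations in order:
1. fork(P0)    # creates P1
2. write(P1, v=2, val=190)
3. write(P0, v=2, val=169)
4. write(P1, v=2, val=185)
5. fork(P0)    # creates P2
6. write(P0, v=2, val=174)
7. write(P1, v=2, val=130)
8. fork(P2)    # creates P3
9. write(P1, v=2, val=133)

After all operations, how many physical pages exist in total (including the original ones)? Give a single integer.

Op 1: fork(P0) -> P1. 4 ppages; refcounts: pp0:2 pp1:2 pp2:2 pp3:2
Op 2: write(P1, v2, 190). refcount(pp2)=2>1 -> COPY to pp4. 5 ppages; refcounts: pp0:2 pp1:2 pp2:1 pp3:2 pp4:1
Op 3: write(P0, v2, 169). refcount(pp2)=1 -> write in place. 5 ppages; refcounts: pp0:2 pp1:2 pp2:1 pp3:2 pp4:1
Op 4: write(P1, v2, 185). refcount(pp4)=1 -> write in place. 5 ppages; refcounts: pp0:2 pp1:2 pp2:1 pp3:2 pp4:1
Op 5: fork(P0) -> P2. 5 ppages; refcounts: pp0:3 pp1:3 pp2:2 pp3:3 pp4:1
Op 6: write(P0, v2, 174). refcount(pp2)=2>1 -> COPY to pp5. 6 ppages; refcounts: pp0:3 pp1:3 pp2:1 pp3:3 pp4:1 pp5:1
Op 7: write(P1, v2, 130). refcount(pp4)=1 -> write in place. 6 ppages; refcounts: pp0:3 pp1:3 pp2:1 pp3:3 pp4:1 pp5:1
Op 8: fork(P2) -> P3. 6 ppages; refcounts: pp0:4 pp1:4 pp2:2 pp3:4 pp4:1 pp5:1
Op 9: write(P1, v2, 133). refcount(pp4)=1 -> write in place. 6 ppages; refcounts: pp0:4 pp1:4 pp2:2 pp3:4 pp4:1 pp5:1

Answer: 6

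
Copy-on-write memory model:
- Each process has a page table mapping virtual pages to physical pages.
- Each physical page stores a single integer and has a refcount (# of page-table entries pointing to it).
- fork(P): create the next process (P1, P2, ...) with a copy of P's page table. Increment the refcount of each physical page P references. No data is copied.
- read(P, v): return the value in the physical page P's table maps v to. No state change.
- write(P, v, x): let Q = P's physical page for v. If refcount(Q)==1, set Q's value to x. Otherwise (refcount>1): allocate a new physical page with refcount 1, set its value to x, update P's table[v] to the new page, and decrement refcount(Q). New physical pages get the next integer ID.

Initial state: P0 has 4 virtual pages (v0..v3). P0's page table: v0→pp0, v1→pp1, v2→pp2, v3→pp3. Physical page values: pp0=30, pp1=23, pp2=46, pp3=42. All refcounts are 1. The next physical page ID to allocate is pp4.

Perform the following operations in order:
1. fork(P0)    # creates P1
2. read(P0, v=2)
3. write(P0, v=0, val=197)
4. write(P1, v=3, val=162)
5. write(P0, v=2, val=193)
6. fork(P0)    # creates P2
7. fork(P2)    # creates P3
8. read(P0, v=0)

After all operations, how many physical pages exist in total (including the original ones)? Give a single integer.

Answer: 7

Derivation:
Op 1: fork(P0) -> P1. 4 ppages; refcounts: pp0:2 pp1:2 pp2:2 pp3:2
Op 2: read(P0, v2) -> 46. No state change.
Op 3: write(P0, v0, 197). refcount(pp0)=2>1 -> COPY to pp4. 5 ppages; refcounts: pp0:1 pp1:2 pp2:2 pp3:2 pp4:1
Op 4: write(P1, v3, 162). refcount(pp3)=2>1 -> COPY to pp5. 6 ppages; refcounts: pp0:1 pp1:2 pp2:2 pp3:1 pp4:1 pp5:1
Op 5: write(P0, v2, 193). refcount(pp2)=2>1 -> COPY to pp6. 7 ppages; refcounts: pp0:1 pp1:2 pp2:1 pp3:1 pp4:1 pp5:1 pp6:1
Op 6: fork(P0) -> P2. 7 ppages; refcounts: pp0:1 pp1:3 pp2:1 pp3:2 pp4:2 pp5:1 pp6:2
Op 7: fork(P2) -> P3. 7 ppages; refcounts: pp0:1 pp1:4 pp2:1 pp3:3 pp4:3 pp5:1 pp6:3
Op 8: read(P0, v0) -> 197. No state change.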